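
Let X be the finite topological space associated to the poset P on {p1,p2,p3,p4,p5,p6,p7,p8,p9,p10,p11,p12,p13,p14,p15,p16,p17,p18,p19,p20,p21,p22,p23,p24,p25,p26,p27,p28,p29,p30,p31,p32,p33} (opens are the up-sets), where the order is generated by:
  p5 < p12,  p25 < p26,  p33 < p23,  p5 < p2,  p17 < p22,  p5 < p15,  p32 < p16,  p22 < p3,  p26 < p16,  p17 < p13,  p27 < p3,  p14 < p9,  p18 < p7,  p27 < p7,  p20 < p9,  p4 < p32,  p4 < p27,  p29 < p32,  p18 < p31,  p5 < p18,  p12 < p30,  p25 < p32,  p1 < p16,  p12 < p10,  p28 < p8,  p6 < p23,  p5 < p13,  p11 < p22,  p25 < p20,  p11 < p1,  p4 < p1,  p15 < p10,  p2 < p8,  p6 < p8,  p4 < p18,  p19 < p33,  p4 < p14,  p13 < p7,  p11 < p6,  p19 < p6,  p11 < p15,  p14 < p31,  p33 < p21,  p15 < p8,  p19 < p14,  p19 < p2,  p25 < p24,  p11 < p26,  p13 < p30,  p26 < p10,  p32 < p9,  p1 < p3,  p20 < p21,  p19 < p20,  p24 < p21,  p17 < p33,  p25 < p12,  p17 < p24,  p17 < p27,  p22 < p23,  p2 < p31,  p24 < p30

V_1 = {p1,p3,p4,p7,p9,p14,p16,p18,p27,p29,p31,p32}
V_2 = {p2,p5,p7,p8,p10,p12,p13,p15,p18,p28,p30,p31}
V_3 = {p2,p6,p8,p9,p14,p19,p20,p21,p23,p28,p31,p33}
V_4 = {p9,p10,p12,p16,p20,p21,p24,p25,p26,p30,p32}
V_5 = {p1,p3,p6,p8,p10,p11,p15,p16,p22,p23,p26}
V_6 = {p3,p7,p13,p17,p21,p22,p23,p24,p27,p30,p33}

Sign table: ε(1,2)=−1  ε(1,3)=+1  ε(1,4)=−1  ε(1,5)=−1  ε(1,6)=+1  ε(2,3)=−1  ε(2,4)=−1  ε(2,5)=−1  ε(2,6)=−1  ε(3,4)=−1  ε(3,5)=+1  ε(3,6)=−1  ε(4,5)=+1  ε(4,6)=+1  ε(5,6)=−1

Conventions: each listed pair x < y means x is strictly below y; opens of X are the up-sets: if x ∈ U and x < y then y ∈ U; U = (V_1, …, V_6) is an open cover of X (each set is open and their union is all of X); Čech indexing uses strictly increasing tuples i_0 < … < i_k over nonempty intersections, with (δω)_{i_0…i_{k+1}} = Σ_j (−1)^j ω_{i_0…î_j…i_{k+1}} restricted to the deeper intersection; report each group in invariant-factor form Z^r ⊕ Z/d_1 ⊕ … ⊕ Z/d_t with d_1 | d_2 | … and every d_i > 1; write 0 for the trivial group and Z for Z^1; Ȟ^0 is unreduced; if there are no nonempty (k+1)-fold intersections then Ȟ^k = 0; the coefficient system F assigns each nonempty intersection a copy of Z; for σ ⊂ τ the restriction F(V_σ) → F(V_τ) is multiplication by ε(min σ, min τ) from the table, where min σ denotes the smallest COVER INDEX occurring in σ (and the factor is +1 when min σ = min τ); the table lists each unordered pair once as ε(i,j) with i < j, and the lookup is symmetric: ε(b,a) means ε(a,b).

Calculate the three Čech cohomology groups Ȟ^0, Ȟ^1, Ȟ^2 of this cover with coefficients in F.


nerve simplices:
  V12={p7,p18,p31} V13={p9,p14,p31} V14={p9,p16,p32} V15={p1,p3,p16} V16={p3,p7,p27} V23={p2,p8,p28,p31} V24={p10,p12,p30} V25={p8,p10,p15} V26={p7,p13,p30} V34={p9,p20,p21} V35={p6,p8,p23} V36={p21,p23,p33} V45={p10,p16,p26} V46={p21,p24,p30} V56={p3,p22,p23}
  V123={p31} V126={p7} V134={p9} V145={p16} V156={p3} V235={p8} V245={p10} V246={p30} V346={p21} V356={p23}
C dims 6,15,10; δ0: rk 6, SNF 1^5·2; δ1: rk 9, SNF 1^9
degree 0: 6−6−0 = 0 → Ȟ^0 ≅ 0
degree 1: 15−9−6 = 0 plus torsion [2] → Ȟ^1 ≅ Z/2
degree 2: 10−0−9 = 1 → Ȟ^2 ≅ Z

Ȟ^0 ≅ 0; Ȟ^1 ≅ Z/2; Ȟ^2 ≅ Z


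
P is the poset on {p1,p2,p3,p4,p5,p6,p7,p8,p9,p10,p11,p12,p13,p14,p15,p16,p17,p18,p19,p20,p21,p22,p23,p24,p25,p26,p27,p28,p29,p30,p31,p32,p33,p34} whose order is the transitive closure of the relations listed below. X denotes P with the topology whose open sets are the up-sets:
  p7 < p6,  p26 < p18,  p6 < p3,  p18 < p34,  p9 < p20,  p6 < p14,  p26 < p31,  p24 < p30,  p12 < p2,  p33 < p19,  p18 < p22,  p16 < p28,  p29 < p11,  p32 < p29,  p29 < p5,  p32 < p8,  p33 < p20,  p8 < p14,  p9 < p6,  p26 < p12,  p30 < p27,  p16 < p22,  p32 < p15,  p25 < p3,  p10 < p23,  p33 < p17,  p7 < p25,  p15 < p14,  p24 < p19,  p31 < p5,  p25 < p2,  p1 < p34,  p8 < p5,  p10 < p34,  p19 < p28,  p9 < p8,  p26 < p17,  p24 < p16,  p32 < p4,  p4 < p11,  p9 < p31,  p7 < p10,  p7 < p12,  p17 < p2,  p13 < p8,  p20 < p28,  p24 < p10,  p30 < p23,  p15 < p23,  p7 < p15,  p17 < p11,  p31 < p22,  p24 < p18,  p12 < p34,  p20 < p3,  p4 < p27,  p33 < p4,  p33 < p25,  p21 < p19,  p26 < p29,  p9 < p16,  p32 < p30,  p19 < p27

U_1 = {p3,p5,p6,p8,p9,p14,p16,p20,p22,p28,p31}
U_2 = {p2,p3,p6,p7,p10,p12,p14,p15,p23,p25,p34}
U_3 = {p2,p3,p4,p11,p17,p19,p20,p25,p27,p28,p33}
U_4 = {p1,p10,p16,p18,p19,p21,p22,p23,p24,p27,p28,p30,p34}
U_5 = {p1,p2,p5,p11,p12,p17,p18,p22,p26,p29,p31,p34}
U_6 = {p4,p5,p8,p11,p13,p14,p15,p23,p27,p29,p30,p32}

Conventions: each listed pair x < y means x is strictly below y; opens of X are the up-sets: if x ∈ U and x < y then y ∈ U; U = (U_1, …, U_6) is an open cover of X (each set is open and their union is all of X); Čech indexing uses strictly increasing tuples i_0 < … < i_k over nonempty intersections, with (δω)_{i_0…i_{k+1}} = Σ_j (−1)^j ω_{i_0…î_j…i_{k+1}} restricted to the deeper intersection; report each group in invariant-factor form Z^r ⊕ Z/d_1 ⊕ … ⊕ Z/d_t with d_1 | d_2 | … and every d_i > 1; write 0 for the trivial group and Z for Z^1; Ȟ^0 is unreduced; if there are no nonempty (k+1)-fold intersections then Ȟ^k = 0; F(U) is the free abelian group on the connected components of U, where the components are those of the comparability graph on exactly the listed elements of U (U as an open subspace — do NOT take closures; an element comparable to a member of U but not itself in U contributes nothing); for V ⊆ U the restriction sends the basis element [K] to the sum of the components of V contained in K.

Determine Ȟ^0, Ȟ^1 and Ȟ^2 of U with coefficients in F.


Ȟ^0 = Z,  Ȟ^1 = 0,  Ȟ^2 = Z/2

nonempty intersections:
  U12={p3,p6,p14} U13={p3,p20,p28} U14={p16,p22,p28} U15={p5,p22,p31} U16={p5,p8,p14} U23={p2,p3,p25} U24={p10,p23,p34} U25={p2,p12,p34} U26={p14,p15,p23} U34={p19,p27,p28} U35={p2,p11,p17} U36={p4,p11,p27} U45={p1,p18,p22,p34} U46={p23,p27,p30} U56={p5,p11,p29}
  U123={p3} U126={p14} U134={p28} U145={p22} U156={p5} U235={p2} U245={p34} U246={p23} U346={p27} U356={p11}
components per intersection:
  U1: {p3,p5,p6,p8,p9,p14,p16,p20,p22,p28,p31}
  U2: {p2,p3,p6,p7,p10,p12,p14,p15,p23,p25,p34}
  U3: {p2,p3,p4,p11,p17,p19,p20,p25,p27,p28,p33}
  U4: {p1,p10,p16,p18,p19,p21,p22,p23,p24,p27,p28,p30,p34}
  U5: {p1,p2,p5,p11,p12,p17,p18,p22,p26,p29,p31,p34}
  U6: {p4,p5,p8,p11,p13,p14,p15,p23,p27,p29,p30,p32}
  U12: {p3,p6,p14}
  U13: {p3,p20,p28}
  U14: {p16,p22,p28}
  U15: {p5,p22,p31}
  U16: {p5,p8,p14}
  U23: {p2,p3,p25}
  U24: {p10,p23,p34}
  U25: {p2,p12,p34}
  U26: {p14,p15,p23}
  U34: {p19,p27,p28}
  U35: {p2,p11,p17}
  U36: {p4,p11,p27}
  U45: {p1,p18,p22,p34}
  U46: {p23,p27,p30}
  U56: {p5,p11,p29}
  U123: {p3}
  U126: {p14}
  U134: {p28}
  U145: {p22}
  U156: {p5}
  U235: {p2}
  U245: {p34}
  U246: {p23}
  U346: {p27}
  U356: {p11}
C dims 6,15,10; δ0: rk 5, SNF 1^5; δ1: rk 10, SNF 1^9·2
Ȟ^0: (6−5)−0=1 ⇒ Z
Ȟ^1: (15−10)−5=0 ⇒ 0
Ȟ^2: (10−0)−10=0 plus torsion [2] ⇒ Z/2


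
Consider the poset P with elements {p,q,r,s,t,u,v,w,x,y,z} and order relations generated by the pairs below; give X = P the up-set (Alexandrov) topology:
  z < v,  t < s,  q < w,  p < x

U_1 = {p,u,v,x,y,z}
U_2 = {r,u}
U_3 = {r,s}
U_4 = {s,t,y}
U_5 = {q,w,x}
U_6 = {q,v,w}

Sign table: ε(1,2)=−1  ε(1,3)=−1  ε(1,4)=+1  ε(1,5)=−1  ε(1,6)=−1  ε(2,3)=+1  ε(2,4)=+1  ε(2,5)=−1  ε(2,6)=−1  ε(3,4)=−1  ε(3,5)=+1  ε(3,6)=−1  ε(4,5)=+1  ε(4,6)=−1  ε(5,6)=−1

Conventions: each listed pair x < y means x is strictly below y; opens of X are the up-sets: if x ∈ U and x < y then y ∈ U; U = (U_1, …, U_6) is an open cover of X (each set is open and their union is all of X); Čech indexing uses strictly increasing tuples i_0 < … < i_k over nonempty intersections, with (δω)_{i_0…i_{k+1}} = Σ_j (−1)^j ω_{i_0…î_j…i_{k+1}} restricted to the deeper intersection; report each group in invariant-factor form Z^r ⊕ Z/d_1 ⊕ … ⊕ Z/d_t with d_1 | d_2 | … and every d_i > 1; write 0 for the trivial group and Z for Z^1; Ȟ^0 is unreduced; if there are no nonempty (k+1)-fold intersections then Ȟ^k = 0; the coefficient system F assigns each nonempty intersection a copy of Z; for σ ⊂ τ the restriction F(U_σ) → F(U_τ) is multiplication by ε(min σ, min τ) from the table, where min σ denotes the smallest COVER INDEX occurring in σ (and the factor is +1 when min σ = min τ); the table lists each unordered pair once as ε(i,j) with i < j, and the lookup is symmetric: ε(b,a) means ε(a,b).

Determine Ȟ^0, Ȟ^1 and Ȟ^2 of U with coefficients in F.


nerve of the cover:
  U12={u} U14={y} U15={x} U16={v} U23={r} U34={s} U56={q,w}
C dims 6,7; δ0: rk 6, SNF 1^5·2
Ȟ^0 = (6 − 6) − 0 = 0, so Ȟ^0 ≅ 0
Ȟ^1 = (7 − 0) − 6 = 1 plus torsion [2], so Ȟ^1 ≅ Z ⊕ Z/2
Ȟ^2 = (0 − 0) − 0 = 0, so Ȟ^2 ≅ 0

Ȟ^0 ≅ 0, Ȟ^1 ≅ Z ⊕ Z/2, Ȟ^2 ≅ 0


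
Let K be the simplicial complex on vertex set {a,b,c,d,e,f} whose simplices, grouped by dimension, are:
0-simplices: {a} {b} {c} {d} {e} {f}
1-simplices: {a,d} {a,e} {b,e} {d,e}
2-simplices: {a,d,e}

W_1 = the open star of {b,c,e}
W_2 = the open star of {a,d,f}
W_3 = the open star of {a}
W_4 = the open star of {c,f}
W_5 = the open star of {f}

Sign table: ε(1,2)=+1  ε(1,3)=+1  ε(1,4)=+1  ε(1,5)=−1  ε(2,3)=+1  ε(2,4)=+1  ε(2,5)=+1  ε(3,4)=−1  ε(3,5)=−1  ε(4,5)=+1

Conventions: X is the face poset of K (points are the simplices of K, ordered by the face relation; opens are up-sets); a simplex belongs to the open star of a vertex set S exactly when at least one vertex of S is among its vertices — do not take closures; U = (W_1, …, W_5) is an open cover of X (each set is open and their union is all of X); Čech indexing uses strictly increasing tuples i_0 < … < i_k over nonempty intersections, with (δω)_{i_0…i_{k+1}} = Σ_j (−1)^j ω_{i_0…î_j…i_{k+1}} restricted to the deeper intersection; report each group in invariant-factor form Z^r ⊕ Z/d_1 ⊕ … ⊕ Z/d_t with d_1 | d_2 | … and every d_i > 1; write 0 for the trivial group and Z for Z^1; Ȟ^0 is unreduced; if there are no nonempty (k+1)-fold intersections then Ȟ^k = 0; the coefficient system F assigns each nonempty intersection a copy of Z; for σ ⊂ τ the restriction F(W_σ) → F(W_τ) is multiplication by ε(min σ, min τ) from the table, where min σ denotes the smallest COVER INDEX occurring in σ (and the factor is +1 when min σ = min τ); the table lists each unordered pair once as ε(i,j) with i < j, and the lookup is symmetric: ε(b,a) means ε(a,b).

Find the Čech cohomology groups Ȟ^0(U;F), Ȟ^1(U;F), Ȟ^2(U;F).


cover nerve:
  W1={{b},{c},{e},{a,e},{b,e},{d,e},{a,d,e}} W2={{a},{d},{f},{a,d},{a,e},{d,e},{a,d,e}} W3={{a},{a,d},{a,e},{a,d,e}} W4={{c},{f}} W5={{f}}
  W12={{a,e},{d,e},{a,d,e}} W13={{a,e},{a,d,e}} W14={{c}} W23={{a},{a,d},{a,e},{a,d,e}} W24={{f}} W25={{f}} W45={{f}}
  W123={{a,e},{a,d,e}} W245={{f}}
C dims 5,7,2; δ0: rk 4, SNF 1^4; δ1: rk 2, SNF 1^2
Ȟ^0: (5−4)−0=1 ⇒ Z
Ȟ^1: (7−2)−4=1 ⇒ Z
Ȟ^2: (2−0)−2=0 ⇒ 0

Ȟ^0 = Z,  Ȟ^1 = Z,  Ȟ^2 = 0


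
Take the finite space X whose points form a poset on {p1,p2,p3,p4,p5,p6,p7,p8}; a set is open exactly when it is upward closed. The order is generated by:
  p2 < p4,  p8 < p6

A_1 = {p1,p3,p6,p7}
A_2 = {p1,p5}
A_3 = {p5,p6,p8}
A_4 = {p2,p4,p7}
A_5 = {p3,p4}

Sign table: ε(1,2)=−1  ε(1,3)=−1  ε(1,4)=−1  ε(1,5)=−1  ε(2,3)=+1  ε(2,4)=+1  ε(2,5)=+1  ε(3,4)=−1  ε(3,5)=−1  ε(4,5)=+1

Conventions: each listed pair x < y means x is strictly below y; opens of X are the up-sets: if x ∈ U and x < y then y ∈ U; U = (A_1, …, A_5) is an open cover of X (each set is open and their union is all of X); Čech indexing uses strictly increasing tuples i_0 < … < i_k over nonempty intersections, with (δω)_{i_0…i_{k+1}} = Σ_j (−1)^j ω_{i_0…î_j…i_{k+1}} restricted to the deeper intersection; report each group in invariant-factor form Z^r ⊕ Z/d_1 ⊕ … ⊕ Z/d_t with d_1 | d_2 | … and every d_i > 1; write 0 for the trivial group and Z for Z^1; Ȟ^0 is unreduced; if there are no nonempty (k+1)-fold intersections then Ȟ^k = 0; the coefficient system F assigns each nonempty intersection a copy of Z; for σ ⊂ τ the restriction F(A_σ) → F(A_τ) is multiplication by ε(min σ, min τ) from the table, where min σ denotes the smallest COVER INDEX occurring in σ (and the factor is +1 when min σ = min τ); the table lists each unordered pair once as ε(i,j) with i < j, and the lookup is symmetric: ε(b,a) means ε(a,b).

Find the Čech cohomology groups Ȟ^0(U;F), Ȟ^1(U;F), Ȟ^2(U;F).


cover nerve:
  A12={p1} A13={p6} A14={p7} A15={p3} A23={p5} A45={p4}
C dims 5,6; δ0: rk 4, SNF 1^4
Ȟ^0: (5−4)−0=1 ⇒ Z
Ȟ^1: (6−0)−4=2 ⇒ Z^2
Ȟ^2: (0−0)−0=0 ⇒ 0

Ȟ^0 = Z; Ȟ^1 = Z^2; Ȟ^2 = 0


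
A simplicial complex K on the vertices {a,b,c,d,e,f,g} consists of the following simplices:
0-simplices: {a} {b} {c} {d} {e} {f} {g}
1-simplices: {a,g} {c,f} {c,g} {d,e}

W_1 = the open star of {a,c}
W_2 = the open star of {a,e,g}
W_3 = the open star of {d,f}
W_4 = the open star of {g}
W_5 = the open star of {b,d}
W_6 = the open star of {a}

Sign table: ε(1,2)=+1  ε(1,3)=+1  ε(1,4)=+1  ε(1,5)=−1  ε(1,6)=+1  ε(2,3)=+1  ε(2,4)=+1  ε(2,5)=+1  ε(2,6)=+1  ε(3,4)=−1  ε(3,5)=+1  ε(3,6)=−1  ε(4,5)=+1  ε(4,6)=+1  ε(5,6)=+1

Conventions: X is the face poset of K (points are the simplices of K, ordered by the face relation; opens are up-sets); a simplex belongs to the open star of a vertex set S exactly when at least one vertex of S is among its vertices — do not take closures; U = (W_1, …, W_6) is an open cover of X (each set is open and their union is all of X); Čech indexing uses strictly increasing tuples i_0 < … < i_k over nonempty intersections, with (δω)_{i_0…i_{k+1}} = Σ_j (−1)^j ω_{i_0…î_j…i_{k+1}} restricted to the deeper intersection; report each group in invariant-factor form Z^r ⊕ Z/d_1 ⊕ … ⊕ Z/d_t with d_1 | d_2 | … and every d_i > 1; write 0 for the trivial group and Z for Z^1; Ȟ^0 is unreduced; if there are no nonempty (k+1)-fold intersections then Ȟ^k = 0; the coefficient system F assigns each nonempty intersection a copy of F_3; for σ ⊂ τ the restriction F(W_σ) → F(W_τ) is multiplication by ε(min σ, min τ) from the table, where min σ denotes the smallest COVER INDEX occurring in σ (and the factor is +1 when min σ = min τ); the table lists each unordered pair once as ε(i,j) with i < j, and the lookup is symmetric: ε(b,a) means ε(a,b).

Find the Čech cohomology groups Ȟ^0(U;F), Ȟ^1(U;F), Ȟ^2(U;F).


nonempty overlaps:
  W1={{a},{c},{a,g},{c,f},{c,g}} W2={{a},{e},{g},{a,g},{c,g},{d,e}} W3={{d},{f},{c,f},{d,e}} W4={{g},{a,g},{c,g}} W5={{b},{d},{d,e}} W6={{a},{a,g}}
  W12={{a},{a,g},{c,g}} W13={{c,f}} W14={{a,g},{c,g}} W16={{a},{a,g}} W23={{d,e}} W24={{g},{a,g},{c,g}} W25={{d,e}} W26={{a},{a,g}} W35={{d},{d,e}} W46={{a,g}}
  W124={{a,g},{c,g}} W126={{a},{a,g}} W146={{a,g}} W235={{d,e}} W246={{a,g}}
  W1246={{a,g}}
C dims 6,10,5,1; δ0: rk_F3 5; δ1: rk_F3 4; δ2: rk_F3 1
degree 0: 6−5−0 = 1 → Ȟ^0 ≅ Z/3
degree 1: 10−4−5 = 1 → Ȟ^1 ≅ Z/3
degree 2: 5−1−4 = 0 → Ȟ^2 ≅ 0

Ȟ^0(U;F) ≅ Z/3, Ȟ^1(U;F) ≅ Z/3, Ȟ^2(U;F) ≅ 0


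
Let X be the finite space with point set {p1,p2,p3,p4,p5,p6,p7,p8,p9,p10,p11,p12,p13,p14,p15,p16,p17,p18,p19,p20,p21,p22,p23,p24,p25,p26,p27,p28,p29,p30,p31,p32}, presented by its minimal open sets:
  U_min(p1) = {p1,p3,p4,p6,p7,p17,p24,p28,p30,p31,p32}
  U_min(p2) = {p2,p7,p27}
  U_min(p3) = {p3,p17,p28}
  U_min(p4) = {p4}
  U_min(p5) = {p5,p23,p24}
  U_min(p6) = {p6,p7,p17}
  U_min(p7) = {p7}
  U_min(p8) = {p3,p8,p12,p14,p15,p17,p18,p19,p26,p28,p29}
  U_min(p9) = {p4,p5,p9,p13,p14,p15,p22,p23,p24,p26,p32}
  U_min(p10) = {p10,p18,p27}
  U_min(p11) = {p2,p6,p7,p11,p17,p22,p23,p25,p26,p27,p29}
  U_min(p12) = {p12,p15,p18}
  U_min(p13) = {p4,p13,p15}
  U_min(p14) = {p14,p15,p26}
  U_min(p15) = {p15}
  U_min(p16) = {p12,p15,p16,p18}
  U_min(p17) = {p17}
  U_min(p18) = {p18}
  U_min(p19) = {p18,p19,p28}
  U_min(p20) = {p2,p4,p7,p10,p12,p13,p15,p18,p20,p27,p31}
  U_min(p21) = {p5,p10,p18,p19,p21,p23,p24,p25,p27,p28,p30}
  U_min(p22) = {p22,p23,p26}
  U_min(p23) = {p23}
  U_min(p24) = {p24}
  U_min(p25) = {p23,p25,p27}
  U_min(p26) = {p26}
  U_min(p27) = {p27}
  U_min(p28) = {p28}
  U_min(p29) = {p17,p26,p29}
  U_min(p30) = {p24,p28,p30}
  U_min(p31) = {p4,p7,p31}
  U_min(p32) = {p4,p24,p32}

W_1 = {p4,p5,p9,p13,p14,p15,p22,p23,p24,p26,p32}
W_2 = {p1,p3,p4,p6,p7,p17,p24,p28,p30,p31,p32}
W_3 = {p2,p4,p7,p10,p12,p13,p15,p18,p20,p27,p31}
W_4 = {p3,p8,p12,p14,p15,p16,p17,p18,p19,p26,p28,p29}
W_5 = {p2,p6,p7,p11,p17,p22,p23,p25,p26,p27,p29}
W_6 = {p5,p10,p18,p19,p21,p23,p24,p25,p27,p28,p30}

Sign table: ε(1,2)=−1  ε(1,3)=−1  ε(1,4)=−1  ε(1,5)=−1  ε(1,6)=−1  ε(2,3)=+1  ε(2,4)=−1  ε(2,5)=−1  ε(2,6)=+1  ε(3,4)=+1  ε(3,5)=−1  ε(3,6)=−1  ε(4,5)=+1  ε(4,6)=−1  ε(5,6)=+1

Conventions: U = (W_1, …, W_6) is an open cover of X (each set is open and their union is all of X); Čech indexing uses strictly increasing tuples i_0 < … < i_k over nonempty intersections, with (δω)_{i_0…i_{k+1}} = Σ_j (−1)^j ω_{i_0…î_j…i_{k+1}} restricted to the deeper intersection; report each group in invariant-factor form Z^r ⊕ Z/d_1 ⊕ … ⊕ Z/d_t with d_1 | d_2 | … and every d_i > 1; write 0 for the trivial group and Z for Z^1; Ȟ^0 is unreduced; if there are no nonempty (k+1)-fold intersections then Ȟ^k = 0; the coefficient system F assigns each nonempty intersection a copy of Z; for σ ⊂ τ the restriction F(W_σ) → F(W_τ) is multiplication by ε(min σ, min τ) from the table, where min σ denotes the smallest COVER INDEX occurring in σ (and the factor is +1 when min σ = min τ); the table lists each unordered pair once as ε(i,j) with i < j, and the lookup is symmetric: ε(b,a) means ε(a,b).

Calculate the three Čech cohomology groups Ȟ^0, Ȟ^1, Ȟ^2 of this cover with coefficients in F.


Ȟ^0 = 0; Ȟ^1 = Z/2; Ȟ^2 = Z

nerve simplices:
  W12={p4,p24,p32} W13={p4,p13,p15} W14={p14,p15,p26} W15={p22,p23,p26} W16={p5,p23,p24} W23={p4,p7,p31} W24={p3,p17,p28} W25={p6,p7,p17} W26={p24,p28,p30} W34={p12,p15,p18} W35={p2,p7,p27} W36={p10,p18,p27} W45={p17,p26,p29} W46={p18,p19,p28} W56={p23,p25,p27}
  W123={p4} W126={p24} W134={p15} W145={p26} W156={p23} W235={p7} W245={p17} W246={p28} W346={p18} W356={p27}
C dims 6,15,10; δ0: rk 6, SNF 1^5·2; δ1: rk 9, SNF 1^9
degree 0: 6−6−0 = 0 → Ȟ^0 ≅ 0
degree 1: 15−9−6 = 0 plus torsion [2] → Ȟ^1 ≅ Z/2
degree 2: 10−0−9 = 1 → Ȟ^2 ≅ Z


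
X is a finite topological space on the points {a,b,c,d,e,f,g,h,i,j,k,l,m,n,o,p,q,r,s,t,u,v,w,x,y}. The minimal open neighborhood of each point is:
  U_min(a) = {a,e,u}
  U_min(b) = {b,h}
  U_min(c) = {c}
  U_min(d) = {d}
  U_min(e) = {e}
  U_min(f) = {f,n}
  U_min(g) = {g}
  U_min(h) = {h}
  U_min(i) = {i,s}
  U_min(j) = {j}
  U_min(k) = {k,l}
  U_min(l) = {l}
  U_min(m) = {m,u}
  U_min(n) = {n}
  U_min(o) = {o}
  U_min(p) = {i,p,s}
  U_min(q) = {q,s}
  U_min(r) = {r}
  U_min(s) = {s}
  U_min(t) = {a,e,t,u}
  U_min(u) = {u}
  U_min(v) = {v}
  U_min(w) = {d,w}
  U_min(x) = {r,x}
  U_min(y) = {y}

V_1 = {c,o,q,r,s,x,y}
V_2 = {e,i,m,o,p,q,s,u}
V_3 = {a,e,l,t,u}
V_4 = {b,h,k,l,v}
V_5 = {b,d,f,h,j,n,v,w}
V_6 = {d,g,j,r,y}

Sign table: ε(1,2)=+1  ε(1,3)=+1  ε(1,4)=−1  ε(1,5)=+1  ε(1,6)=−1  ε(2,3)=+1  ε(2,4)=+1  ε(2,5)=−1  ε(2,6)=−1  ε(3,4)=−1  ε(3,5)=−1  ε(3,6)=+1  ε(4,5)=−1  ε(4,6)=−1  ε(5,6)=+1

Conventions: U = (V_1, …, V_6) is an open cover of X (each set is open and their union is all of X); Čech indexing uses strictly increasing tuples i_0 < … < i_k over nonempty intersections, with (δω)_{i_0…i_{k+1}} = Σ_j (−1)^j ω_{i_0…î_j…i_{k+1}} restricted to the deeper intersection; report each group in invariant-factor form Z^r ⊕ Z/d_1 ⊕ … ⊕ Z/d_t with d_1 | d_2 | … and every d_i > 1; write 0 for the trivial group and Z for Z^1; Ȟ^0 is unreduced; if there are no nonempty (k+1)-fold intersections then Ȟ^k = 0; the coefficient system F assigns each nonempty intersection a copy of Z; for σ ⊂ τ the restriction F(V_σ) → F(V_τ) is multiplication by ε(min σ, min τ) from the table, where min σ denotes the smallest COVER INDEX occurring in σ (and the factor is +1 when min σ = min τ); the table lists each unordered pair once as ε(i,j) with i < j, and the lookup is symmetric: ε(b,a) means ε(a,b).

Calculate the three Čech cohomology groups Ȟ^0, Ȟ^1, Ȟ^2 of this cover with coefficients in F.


nerve of the cover:
  V12={o,q,s} V16={r,y} V23={e,u} V34={l} V45={b,h,v} V56={d,j}
C dims 6,6; δ0: rk 6, SNF 1^5·2
Ȟ^0 = (6 − 6) − 0 = 0, so Ȟ^0 ≅ 0
Ȟ^1 = (6 − 0) − 6 = 0 plus torsion [2], so Ȟ^1 ≅ Z/2
Ȟ^2 = (0 − 0) − 0 = 0, so Ȟ^2 ≅ 0

Ȟ^0 ≅ 0, Ȟ^1 ≅ Z/2 and Ȟ^2 ≅ 0


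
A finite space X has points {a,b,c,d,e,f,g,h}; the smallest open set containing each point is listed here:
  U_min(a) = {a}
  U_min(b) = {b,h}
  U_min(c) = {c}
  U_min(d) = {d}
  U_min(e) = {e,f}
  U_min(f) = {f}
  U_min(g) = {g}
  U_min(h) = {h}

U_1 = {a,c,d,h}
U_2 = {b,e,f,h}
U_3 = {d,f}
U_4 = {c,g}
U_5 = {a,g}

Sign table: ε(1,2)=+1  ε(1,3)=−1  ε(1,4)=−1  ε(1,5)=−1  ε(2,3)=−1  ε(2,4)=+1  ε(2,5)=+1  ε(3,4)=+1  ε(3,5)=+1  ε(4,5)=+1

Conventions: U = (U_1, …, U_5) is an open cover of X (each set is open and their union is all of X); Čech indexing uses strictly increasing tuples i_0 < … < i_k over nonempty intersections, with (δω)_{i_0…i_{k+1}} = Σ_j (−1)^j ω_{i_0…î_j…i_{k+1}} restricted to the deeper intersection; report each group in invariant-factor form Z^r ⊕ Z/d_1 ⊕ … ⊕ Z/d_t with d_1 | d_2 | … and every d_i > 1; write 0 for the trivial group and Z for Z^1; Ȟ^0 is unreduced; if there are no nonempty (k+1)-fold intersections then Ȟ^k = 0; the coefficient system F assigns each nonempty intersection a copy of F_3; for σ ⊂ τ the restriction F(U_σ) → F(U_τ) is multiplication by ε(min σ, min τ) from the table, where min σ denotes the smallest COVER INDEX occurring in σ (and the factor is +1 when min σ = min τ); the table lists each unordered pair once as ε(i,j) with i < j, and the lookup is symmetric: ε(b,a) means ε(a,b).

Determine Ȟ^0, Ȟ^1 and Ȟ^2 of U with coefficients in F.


Ȟ^0 = Z/3,  Ȟ^1 = Z/3 ⊕ Z/3,  Ȟ^2 = 0

nonempty intersections:
  U12={h} U13={d} U14={c} U15={a} U23={f} U45={g}
C dims 5,6; δ0: rk_F3 4
Ȟ^0: (5−4)−0=1 ⇒ Z/3
Ȟ^1: (6−0)−4=2 ⇒ Z/3 ⊕ Z/3
Ȟ^2: (0−0)−0=0 ⇒ 0


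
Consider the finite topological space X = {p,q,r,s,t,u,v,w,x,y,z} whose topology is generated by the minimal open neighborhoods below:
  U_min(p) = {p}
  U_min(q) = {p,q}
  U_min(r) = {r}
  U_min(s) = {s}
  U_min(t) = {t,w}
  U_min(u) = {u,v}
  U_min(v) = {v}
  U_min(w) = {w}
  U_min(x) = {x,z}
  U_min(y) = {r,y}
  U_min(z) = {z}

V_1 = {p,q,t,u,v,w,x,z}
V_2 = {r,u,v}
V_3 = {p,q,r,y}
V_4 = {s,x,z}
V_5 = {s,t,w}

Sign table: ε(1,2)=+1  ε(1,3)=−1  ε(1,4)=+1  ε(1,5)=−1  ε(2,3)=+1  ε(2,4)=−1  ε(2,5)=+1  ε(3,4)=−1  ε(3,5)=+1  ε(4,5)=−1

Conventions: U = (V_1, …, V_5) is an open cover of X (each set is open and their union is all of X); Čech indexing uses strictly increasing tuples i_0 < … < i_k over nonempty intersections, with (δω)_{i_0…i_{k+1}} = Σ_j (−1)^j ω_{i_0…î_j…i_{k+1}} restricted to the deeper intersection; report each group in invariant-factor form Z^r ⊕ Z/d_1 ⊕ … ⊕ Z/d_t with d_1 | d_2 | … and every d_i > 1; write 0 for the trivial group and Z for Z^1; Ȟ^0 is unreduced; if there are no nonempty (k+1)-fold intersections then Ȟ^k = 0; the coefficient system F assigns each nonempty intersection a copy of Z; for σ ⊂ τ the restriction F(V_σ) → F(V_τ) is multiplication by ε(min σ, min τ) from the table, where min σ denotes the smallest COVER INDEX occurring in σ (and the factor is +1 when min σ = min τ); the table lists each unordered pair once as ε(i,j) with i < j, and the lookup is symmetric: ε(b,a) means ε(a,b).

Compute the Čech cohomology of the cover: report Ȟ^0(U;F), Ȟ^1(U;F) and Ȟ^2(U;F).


Ȟ^0 ≅ 0,  Ȟ^1 ≅ Z ⊕ Z/2,  Ȟ^2 ≅ 0

nonempty overlaps:
  V12={u,v} V13={p,q} V14={x,z} V15={t,w} V23={r} V45={s}
C dims 5,6; δ0: rk 5, SNF 1^4·2
degree 0: 5−5−0 = 0 → Ȟ^0 ≅ 0
degree 1: 6−0−5 = 1 plus torsion [2] → Ȟ^1 ≅ Z ⊕ Z/2
degree 2: 0−0−0 = 0 → Ȟ^2 ≅ 0


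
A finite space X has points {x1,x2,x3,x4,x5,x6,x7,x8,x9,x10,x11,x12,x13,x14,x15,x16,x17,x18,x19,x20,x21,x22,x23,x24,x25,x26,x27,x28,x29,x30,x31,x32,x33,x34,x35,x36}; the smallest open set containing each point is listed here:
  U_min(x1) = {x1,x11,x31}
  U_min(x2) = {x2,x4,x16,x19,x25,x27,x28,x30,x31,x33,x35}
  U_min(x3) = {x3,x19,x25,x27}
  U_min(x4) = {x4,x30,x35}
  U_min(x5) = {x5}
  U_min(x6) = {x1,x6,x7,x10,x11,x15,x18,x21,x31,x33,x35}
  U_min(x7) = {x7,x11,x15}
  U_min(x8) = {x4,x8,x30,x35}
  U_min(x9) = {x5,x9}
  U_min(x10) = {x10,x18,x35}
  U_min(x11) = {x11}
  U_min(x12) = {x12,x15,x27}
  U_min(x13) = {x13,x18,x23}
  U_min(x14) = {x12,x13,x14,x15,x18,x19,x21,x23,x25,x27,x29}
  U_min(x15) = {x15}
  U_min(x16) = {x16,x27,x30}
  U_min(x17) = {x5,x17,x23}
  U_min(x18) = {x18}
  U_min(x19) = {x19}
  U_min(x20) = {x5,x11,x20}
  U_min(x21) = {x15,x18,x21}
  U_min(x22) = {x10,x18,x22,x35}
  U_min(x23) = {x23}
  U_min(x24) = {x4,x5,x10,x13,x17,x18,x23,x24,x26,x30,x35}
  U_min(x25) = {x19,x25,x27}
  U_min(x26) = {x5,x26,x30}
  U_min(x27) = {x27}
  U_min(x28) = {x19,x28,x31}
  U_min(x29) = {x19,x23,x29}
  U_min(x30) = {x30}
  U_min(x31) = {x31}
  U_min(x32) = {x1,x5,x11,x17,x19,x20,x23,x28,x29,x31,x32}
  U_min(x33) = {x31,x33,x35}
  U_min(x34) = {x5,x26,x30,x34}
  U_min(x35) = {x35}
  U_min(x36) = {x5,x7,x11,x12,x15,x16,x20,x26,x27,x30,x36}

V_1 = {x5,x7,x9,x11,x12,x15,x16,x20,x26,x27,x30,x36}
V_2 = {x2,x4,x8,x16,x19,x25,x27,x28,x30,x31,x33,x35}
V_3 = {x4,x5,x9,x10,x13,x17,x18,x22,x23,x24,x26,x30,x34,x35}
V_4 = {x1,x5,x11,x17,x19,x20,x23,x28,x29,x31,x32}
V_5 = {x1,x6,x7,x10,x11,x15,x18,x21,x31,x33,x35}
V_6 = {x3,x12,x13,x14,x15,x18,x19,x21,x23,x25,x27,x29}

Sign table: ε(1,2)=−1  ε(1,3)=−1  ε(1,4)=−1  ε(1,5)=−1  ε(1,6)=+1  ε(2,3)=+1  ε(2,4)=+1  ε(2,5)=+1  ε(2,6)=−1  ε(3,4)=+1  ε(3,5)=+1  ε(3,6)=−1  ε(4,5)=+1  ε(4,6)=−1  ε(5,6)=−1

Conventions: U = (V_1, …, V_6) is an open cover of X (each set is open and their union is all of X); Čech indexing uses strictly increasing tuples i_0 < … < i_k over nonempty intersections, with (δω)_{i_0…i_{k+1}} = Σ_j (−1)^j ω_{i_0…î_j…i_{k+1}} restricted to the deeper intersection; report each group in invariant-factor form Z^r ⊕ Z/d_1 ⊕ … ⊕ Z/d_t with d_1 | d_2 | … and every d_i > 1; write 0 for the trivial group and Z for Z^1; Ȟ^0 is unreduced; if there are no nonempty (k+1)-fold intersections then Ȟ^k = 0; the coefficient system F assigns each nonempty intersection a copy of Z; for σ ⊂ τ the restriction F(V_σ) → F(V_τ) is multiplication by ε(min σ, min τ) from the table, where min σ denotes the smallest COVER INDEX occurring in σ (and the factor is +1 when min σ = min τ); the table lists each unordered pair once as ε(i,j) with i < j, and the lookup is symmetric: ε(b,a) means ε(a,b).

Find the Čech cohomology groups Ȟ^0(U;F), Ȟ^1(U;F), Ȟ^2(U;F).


Ȟ^0(U;F) ≅ Z,  Ȟ^1(U;F) ≅ 0,  Ȟ^2(U;F) ≅ Z/2

intersection data:
  V12={x16,x27,x30} V13={x5,x9,x26,x30} V14={x5,x11,x20} V15={x7,x11,x15} V16={x12,x15,x27} V23={x4,x30,x35} V24={x19,x28,x31} V25={x31,x33,x35} V26={x19,x25,x27} V34={x5,x17,x23} V35={x10,x18,x35} V36={x13,x18,x23} V45={x1,x11,x31} V46={x19,x23,x29} V56={x15,x18,x21}
  V123={x30} V126={x27} V134={x5} V145={x11} V156={x15} V235={x35} V245={x31} V246={x19} V346={x23} V356={x18}
C dims 6,15,10; δ0: rk 5, SNF 1^5; δ1: rk 10, SNF 1^9·2
Ȟ^0 = (6 − 5) − 0 = 1, so Ȟ^0 ≅ Z
Ȟ^1 = (15 − 10) − 5 = 0, so Ȟ^1 ≅ 0
Ȟ^2 = (10 − 0) − 10 = 0 plus torsion [2], so Ȟ^2 ≅ Z/2


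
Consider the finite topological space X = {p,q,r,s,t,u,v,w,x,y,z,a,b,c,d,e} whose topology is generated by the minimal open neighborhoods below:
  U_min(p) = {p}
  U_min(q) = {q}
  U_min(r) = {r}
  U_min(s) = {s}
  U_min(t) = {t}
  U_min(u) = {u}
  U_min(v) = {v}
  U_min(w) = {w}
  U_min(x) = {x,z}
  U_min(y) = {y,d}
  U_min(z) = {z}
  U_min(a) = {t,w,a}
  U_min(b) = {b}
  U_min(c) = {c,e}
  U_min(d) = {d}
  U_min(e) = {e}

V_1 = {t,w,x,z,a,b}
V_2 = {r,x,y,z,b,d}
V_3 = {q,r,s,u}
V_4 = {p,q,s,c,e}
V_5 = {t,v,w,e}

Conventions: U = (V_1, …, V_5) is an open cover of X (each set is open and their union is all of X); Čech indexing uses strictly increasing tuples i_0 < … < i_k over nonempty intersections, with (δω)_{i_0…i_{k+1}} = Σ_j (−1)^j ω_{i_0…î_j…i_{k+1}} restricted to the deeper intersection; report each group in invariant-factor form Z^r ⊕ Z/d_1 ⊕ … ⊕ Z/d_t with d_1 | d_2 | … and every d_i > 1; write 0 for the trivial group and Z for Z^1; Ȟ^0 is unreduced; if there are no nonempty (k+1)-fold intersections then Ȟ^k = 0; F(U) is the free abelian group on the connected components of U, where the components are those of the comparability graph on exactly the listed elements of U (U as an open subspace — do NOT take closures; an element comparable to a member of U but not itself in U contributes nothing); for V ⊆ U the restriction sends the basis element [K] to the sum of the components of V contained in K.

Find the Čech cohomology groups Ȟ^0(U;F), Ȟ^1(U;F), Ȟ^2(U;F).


cover nerve:
  V12={x,z,b} V15={t,w} V23={r} V34={q,s} V45={e}
components per intersection:
  V1: {t,w,a} {x,z} {b}
  V2: {r} {x,z} {y,d} {b}
  V3: {q} {r} {s} {u}
  V4: {p} {q} {s} {c,e}
  V5: {t} {v} {w} {e}
  V12: {x,z} {b}
  V15: {t} {w}
  V23: {r}
  V34: {q} {s}
  V45: {e}
C dims 19,8; δ0: rk 8, SNF 1^8
Ȟ^0: (19−8)−0=11 ⇒ Z^11
Ȟ^1: (8−0)−8=0 ⇒ 0
Ȟ^2: (0−0)−0=0 ⇒ 0

Ȟ^0(U;F) ≅ Z^11,  Ȟ^1(U;F) ≅ 0,  Ȟ^2(U;F) ≅ 0


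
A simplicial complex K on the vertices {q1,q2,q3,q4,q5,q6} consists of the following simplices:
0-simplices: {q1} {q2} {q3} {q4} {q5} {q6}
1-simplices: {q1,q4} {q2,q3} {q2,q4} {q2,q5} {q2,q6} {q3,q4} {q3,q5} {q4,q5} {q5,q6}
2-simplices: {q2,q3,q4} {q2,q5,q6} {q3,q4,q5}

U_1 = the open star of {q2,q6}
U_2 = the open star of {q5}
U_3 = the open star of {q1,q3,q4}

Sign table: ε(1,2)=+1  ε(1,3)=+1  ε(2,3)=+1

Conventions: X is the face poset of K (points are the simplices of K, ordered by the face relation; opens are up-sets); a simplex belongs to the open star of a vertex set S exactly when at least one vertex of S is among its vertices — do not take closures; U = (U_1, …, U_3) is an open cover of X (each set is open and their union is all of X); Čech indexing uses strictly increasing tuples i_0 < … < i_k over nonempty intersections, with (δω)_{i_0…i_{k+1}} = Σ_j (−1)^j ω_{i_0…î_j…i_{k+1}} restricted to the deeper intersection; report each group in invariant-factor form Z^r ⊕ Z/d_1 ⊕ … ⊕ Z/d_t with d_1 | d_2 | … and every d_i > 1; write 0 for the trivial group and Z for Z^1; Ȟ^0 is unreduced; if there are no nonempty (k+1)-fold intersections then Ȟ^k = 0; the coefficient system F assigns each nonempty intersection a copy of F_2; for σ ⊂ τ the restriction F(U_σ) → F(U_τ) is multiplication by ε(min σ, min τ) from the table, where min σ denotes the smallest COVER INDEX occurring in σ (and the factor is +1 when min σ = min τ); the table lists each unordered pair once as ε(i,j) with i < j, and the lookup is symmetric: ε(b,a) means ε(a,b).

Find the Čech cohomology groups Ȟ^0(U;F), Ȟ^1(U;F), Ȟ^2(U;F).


Ȟ^0 = Z/2, Ȟ^1 = Z/2 and Ȟ^2 = 0

cover nerve:
  U1={{q2},{q6},{q2,q3},{q2,q4},{q2,q5},{q2,q6},{q5,q6},{q2,q3,q4},{q2,q5,q6}} U2={{q5},{q2,q5},{q3,q5},{q4,q5},{q5,q6},{q2,q5,q6},{q3,q4,q5}} U3={{q1},{q3},{q4},{q1,q4},{q2,q3},{q2,q4},{q3,q4},{q3,q5},{q4,q5},{q2,q3,q4},{q3,q4,q5}}
  U12={{q2,q5},{q5,q6},{q2,q5,q6}} U13={{q2,q3},{q2,q4},{q2,q3,q4}} U23={{q3,q5},{q4,q5},{q3,q4,q5}}
C dims 3,3; δ0: rk_F2 2
Ȟ^0: (3−2)−0=1 ⇒ Z/2
Ȟ^1: (3−0)−2=1 ⇒ Z/2
Ȟ^2: (0−0)−0=0 ⇒ 0


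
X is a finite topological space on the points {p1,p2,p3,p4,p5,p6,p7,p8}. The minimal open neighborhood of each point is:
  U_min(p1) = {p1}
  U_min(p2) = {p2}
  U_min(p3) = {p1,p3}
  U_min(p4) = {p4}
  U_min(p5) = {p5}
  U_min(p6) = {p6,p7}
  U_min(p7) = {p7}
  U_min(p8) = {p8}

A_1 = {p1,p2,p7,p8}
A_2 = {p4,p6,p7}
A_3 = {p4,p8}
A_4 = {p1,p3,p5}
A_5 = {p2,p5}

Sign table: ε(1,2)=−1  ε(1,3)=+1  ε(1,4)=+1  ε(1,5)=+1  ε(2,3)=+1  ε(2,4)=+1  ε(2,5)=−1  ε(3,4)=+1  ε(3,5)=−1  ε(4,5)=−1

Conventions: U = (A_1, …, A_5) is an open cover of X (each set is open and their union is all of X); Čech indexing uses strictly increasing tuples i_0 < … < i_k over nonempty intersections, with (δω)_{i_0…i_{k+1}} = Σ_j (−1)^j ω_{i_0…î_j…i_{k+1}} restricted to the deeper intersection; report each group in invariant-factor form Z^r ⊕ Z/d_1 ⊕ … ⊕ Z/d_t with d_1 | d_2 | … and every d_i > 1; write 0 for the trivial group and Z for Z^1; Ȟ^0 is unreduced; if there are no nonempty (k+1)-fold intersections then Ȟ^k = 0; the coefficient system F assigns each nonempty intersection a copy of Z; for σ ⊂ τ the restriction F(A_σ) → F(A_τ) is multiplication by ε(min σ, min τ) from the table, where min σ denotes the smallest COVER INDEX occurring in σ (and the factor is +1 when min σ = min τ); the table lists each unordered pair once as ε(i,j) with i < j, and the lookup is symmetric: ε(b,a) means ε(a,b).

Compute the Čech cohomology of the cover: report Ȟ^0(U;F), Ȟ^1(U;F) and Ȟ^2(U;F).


cover nerve:
  A12={p7} A13={p8} A14={p1} A15={p2} A23={p4} A45={p5}
C dims 5,6; δ0: rk 5, SNF 1^4·2
Ȟ^0: (5−5)−0=0 ⇒ 0
Ȟ^1: (6−0)−5=1 plus torsion [2] ⇒ Z ⊕ Z/2
Ȟ^2: (0−0)−0=0 ⇒ 0

Ȟ^0 = 0; Ȟ^1 = Z ⊕ Z/2; Ȟ^2 = 0


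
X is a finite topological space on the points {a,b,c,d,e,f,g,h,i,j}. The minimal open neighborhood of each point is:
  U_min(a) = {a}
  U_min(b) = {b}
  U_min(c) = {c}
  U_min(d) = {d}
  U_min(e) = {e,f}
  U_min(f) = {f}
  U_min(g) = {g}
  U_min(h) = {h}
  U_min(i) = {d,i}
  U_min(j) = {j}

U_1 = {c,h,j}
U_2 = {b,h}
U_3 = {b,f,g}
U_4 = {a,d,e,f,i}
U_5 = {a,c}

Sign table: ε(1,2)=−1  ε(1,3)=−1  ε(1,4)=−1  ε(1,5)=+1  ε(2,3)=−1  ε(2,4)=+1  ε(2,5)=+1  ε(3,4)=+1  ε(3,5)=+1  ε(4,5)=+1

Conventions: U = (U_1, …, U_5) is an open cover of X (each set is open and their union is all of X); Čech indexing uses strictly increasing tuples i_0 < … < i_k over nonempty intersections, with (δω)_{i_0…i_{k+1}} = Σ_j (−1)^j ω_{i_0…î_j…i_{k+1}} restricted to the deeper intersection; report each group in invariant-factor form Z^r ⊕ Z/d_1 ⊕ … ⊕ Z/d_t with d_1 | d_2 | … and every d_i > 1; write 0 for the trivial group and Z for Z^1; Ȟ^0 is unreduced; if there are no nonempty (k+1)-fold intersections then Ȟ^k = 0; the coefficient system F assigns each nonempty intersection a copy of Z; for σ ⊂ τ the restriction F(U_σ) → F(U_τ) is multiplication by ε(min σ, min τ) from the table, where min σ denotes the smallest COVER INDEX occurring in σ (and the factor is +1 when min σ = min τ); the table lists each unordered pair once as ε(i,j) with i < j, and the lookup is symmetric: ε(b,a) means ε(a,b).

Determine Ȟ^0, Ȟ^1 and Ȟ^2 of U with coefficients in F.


nonempty intersections:
  U12={h} U15={c} U23={b} U34={f} U45={a}
C dims 5,5; δ0: rk 4, SNF 1^4
Ȟ^0: (5−4)−0=1 ⇒ Z
Ȟ^1: (5−0)−4=1 ⇒ Z
Ȟ^2: (0−0)−0=0 ⇒ 0

Ȟ^0 ≅ Z, Ȟ^1 ≅ Z and Ȟ^2 ≅ 0


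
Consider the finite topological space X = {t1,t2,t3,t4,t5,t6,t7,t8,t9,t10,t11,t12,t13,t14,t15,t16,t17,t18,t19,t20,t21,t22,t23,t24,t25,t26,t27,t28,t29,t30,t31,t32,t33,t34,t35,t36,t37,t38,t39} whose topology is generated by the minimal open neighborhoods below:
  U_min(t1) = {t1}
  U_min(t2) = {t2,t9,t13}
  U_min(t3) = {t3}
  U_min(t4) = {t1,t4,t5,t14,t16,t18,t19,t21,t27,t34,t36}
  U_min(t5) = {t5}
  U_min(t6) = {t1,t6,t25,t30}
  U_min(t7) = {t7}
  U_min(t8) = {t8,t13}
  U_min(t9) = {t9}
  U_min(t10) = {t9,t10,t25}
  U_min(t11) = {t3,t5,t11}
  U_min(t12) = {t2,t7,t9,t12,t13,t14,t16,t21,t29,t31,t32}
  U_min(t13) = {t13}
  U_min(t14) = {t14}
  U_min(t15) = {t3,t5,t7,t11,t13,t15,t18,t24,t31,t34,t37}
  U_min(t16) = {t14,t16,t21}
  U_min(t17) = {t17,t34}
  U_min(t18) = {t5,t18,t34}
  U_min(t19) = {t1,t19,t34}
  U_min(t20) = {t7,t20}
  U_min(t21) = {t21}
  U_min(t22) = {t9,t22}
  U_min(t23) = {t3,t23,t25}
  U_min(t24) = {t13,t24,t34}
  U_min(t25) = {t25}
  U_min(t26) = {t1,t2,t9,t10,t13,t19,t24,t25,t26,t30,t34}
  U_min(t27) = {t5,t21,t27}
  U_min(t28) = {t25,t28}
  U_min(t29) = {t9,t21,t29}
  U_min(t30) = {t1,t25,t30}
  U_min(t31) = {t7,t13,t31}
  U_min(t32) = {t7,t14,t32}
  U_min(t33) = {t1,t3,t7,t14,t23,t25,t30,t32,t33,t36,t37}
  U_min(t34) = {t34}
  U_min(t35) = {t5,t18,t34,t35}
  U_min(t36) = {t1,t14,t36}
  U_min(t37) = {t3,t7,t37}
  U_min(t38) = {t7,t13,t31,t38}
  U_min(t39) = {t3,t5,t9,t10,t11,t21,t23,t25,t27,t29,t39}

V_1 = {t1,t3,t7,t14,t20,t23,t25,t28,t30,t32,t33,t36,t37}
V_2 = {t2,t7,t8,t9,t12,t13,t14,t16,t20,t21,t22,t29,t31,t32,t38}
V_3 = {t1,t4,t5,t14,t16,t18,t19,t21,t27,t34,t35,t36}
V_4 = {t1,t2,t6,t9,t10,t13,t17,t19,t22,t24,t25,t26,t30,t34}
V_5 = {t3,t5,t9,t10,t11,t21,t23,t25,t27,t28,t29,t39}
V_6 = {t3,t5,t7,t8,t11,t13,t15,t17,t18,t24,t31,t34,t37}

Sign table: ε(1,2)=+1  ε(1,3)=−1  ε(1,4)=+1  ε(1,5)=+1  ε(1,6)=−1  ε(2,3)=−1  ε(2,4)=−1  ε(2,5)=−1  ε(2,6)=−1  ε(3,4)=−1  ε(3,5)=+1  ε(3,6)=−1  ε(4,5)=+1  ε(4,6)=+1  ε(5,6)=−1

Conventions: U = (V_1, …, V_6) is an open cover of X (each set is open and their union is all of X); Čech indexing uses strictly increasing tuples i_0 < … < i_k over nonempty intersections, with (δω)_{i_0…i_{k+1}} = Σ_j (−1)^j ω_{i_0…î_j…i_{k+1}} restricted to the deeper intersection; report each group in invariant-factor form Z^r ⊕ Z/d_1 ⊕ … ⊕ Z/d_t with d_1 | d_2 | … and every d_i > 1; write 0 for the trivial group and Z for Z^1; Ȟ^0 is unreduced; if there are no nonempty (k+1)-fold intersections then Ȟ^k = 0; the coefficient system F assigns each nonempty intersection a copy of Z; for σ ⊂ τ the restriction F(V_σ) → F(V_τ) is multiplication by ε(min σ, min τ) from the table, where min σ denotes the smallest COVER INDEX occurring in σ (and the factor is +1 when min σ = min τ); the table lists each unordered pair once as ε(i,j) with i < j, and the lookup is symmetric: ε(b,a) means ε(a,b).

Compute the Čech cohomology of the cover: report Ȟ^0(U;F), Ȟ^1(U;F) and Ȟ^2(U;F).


Ȟ^0(U;F) ≅ 0; Ȟ^1(U;F) ≅ Z/2; Ȟ^2(U;F) ≅ Z

nerve simplices:
  V12={t7,t14,t20,t32} V13={t1,t14,t36} V14={t1,t25,t30} V15={t3,t23,t25,t28} V16={t3,t7,t37} V23={t14,t16,t21} V24={t2,t9,t13,t22} V25={t9,t21,t29} V26={t7,t8,t13,t31} V34={t1,t19,t34} V35={t5,t21,t27} V36={t5,t18,t34} V45={t9,t10,t25} V46={t13,t17,t24,t34} V56={t3,t5,t11}
  V123={t14} V126={t7} V134={t1} V145={t25} V156={t3} V235={t21} V245={t9} V246={t13} V346={t34} V356={t5}
C dims 6,15,10; δ0: rk 6, SNF 1^5·2; δ1: rk 9, SNF 1^9
degree 0: 6−6−0 = 0 → Ȟ^0 ≅ 0
degree 1: 15−9−6 = 0 plus torsion [2] → Ȟ^1 ≅ Z/2
degree 2: 10−0−9 = 1 → Ȟ^2 ≅ Z


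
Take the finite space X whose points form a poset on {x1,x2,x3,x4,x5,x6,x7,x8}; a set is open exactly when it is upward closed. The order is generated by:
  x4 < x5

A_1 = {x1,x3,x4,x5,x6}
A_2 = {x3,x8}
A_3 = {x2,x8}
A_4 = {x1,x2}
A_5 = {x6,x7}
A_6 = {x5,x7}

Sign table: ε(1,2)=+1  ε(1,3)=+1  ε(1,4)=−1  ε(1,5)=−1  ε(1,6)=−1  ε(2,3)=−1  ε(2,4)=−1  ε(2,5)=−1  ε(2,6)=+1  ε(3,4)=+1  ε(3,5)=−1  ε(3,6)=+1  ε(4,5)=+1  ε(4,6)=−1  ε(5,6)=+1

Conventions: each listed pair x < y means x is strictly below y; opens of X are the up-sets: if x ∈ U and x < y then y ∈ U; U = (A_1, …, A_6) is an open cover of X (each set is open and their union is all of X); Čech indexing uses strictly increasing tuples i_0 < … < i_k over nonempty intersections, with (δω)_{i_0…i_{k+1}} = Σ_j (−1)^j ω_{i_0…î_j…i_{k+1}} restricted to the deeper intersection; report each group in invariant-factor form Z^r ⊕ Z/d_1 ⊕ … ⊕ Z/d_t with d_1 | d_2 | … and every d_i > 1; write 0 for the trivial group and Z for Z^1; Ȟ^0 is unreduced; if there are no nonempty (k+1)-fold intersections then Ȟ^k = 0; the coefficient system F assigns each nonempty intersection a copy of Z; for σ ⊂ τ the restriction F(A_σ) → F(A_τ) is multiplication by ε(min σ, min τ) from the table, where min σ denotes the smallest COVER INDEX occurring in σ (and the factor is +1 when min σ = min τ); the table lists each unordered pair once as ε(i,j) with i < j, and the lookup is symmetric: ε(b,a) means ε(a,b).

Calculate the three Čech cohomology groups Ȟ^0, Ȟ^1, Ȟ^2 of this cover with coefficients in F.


Ȟ^0 ≅ Z; Ȟ^1 ≅ Z^2; Ȟ^2 ≅ 0

nonempty intersections:
  A12={x3} A14={x1} A15={x6} A16={x5} A23={x8} A34={x2} A56={x7}
C dims 6,7; δ0: rk 5, SNF 1^5
Ȟ^0: (6−5)−0=1 ⇒ Z
Ȟ^1: (7−0)−5=2 ⇒ Z^2
Ȟ^2: (0−0)−0=0 ⇒ 0
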